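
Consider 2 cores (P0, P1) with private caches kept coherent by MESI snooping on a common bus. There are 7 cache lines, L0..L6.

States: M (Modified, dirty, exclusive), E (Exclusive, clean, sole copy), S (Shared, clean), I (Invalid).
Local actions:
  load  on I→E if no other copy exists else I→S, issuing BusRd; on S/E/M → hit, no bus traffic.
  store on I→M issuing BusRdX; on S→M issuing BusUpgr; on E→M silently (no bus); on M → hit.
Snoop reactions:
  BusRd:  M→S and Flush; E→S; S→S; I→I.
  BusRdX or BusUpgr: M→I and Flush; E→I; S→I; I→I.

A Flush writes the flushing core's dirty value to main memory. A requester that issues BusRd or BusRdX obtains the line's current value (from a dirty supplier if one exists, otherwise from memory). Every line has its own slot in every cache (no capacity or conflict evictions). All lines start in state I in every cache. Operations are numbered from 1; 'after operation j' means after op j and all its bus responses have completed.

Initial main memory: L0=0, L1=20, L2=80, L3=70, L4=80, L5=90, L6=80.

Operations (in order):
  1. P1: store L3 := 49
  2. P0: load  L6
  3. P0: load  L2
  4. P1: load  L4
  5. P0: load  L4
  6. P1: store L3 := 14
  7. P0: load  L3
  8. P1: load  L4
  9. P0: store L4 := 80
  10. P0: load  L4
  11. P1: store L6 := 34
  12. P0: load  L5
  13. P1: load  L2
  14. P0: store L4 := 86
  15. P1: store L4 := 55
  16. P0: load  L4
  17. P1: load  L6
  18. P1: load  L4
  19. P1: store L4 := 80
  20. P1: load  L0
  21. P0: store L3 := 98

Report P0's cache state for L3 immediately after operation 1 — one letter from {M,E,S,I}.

state = I

  op1 P1: store L3 := 49 → I/M on L3; bus BusRdX; mem=70
  op2 P0: load  L6 → E/I on L6; bus BusRd; mem=80
  op3 P0: load  L2 → E/I on L2; bus BusRd; mem=80
  op4 P1: load  L4 → I/E on L4; bus BusRd; mem=80
  op5 P0: load  L4 → S/S on L4; bus BusRd; mem=80
  op6 P1: store L3 := 14 → I/M on L3; bus (none); mem=70
  op7 P0: load  L3 → S/S on L3; bus BusRd Flush; mem=14
  op8 P1: load  L4 → S/S on L4; bus (none); mem=80
  op9 P0: store L4 := 80 → M/I on L4; bus BusUpgr; mem=80
  op10 P0: load  L4 → M/I on L4; bus (none); mem=80
  op11 P1: store L6 := 34 → I/M on L6; bus BusRdX; mem=80
  op12 P0: load  L5 → E/I on L5; bus BusRd; mem=90
  op13 P1: load  L2 → S/S on L2; bus BusRd; mem=80
  op14 P0: store L4 := 86 → M/I on L4; bus (none); mem=80
  op15 P1: store L4 := 55 → I/M on L4; bus BusRdX Flush; mem=86
  op16 P0: load  L4 → S/S on L4; bus BusRd Flush; mem=55
  op17 P1: load  L6 → I/M on L6; bus (none); mem=80
  op18 P1: load  L4 → S/S on L4; bus (none); mem=55
  op19 P1: store L4 := 80 → I/M on L4; bus BusUpgr; mem=55
  op20 P1: load  L0 → I/E on L0; bus BusRd; mem=0
  op21 P0: store L3 := 98 → M/I on L3; bus BusUpgr; mem=14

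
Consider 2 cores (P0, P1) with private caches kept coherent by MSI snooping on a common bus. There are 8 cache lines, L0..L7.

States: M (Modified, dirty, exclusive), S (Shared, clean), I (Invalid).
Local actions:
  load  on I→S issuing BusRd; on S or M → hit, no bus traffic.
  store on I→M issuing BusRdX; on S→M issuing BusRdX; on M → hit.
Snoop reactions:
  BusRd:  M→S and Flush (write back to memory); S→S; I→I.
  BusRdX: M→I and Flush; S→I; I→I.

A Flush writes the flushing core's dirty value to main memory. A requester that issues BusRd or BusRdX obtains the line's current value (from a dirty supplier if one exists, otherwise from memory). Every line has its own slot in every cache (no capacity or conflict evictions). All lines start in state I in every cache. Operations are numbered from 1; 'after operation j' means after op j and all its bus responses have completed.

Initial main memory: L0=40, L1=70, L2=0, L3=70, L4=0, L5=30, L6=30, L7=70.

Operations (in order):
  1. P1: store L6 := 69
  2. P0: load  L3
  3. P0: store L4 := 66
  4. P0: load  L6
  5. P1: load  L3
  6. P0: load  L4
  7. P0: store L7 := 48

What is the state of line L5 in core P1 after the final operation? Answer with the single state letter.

state = I

  op1 P1: store L6 := 69 → I/M on L6; bus BusRdX; mem=30
  op2 P0: load  L3 → S/I on L3; bus BusRd; mem=70
  op3 P0: store L4 := 66 → M/I on L4; bus BusRdX; mem=0
  op4 P0: load  L6 → S/S on L6; bus BusRd Flush; mem=69
  op5 P1: load  L3 → S/S on L3; bus BusRd; mem=70
  op6 P0: load  L4 → M/I on L4; bus (none); mem=0
  op7 P0: store L7 := 48 → M/I on L7; bus BusRdX; mem=70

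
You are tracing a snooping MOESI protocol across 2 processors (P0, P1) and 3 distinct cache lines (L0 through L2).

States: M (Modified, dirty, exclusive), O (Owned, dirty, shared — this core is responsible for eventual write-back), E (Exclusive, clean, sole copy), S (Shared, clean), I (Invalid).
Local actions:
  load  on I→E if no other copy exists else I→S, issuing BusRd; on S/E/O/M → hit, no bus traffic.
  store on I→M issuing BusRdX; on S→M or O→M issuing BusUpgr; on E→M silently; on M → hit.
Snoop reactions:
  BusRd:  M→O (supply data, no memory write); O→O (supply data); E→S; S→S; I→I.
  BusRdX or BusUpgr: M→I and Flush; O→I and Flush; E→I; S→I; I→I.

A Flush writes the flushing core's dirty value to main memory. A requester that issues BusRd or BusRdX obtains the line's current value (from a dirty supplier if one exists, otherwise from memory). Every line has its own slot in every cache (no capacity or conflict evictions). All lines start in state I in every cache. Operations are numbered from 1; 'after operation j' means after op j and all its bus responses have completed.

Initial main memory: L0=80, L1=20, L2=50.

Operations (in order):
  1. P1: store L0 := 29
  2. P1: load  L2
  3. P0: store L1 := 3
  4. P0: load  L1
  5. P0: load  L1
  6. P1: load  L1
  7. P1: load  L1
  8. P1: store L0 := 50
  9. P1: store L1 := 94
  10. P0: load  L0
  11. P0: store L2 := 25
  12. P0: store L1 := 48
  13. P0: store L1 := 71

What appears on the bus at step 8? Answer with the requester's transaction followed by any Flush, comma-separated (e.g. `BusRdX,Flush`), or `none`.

bus = none

step 1: P1: store L0 := 29  ⟶  IM  (L0)  txn=BusRdX  M[L0]=80
step 2: P1: load  L2  ⟶  IE  (L2)  txn=BusRd  M[L2]=50
step 3: P0: store L1 := 3  ⟶  MI  (L1)  txn=BusRdX  M[L1]=20
step 4: P0: load  L1  ⟶  MI  (L1)  txn=∅  M[L1]=20
step 5: P0: load  L1  ⟶  MI  (L1)  txn=∅  M[L1]=20
step 6: P1: load  L1  ⟶  OS  (L1)  txn=BusRd  M[L1]=20
step 7: P1: load  L1  ⟶  OS  (L1)  txn=∅  M[L1]=20
step 8: P1: store L0 := 50  ⟶  IM  (L0)  txn=∅  M[L0]=80
step 9: P1: store L1 := 94  ⟶  IM  (L1)  txn=BusUpgr+Flush  M[L1]=3
step 10: P0: load  L0  ⟶  SO  (L0)  txn=BusRd  M[L0]=80
step 11: P0: store L2 := 25  ⟶  MI  (L2)  txn=BusRdX  M[L2]=50
step 12: P0: store L1 := 48  ⟶  MI  (L1)  txn=BusRdX+Flush  M[L1]=94
step 13: P0: store L1 := 71  ⟶  MI  (L1)  txn=∅  M[L1]=94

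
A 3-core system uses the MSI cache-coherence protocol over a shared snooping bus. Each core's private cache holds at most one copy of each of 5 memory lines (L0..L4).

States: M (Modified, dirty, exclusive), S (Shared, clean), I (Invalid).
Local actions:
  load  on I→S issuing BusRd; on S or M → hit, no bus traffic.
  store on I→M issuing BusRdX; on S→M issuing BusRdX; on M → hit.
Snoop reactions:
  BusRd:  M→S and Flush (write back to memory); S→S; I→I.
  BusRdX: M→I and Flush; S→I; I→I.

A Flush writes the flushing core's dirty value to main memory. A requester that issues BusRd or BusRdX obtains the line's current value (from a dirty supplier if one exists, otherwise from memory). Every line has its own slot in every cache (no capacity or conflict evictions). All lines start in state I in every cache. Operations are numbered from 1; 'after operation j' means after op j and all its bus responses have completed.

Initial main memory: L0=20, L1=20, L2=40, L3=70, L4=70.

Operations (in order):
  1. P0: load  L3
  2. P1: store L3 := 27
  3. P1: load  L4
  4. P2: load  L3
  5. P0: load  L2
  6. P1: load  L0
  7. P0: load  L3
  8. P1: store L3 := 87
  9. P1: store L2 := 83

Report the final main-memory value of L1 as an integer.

  op1 P0: load  L3 → S/I/I on L3; bus BusRd; mem=70
  op2 P1: store L3 := 27 → I/M/I on L3; bus BusRdX; mem=70
  op3 P1: load  L4 → I/S/I on L4; bus BusRd; mem=70
  op4 P2: load  L3 → I/S/S on L3; bus BusRd Flush; mem=27
  op5 P0: load  L2 → S/I/I on L2; bus BusRd; mem=40
  op6 P1: load  L0 → I/S/I on L0; bus BusRd; mem=20
  op7 P0: load  L3 → S/S/S on L3; bus BusRd; mem=27
  op8 P1: store L3 := 87 → I/M/I on L3; bus BusRdX; mem=27
  op9 P1: store L2 := 83 → I/M/I on L2; bus BusRdX; mem=40

memory[L1] = 20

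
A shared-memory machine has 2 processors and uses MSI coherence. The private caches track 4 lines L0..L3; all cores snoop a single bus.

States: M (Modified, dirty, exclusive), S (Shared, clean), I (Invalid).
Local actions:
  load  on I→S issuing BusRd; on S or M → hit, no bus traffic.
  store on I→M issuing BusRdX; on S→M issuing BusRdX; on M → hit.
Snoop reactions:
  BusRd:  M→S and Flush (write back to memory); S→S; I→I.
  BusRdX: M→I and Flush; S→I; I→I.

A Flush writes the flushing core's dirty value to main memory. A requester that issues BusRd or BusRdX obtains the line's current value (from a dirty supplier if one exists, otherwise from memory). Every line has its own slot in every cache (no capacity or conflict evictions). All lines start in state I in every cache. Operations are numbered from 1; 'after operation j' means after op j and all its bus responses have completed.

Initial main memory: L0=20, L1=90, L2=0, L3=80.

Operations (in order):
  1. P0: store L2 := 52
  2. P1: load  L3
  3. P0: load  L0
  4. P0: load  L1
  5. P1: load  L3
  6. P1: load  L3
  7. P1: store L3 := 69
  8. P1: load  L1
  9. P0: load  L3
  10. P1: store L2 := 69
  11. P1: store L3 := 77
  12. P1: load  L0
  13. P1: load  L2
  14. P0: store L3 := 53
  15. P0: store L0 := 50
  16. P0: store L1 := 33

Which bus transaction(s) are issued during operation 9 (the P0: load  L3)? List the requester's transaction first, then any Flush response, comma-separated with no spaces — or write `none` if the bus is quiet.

bus = BusRd,Flush

  op1 P0: store L2 := 52 → M/I on L2; bus BusRdX; mem=0
  op2 P1: load  L3 → I/S on L3; bus BusRd; mem=80
  op3 P0: load  L0 → S/I on L0; bus BusRd; mem=20
  op4 P0: load  L1 → S/I on L1; bus BusRd; mem=90
  op5 P1: load  L3 → I/S on L3; bus (none); mem=80
  op6 P1: load  L3 → I/S on L3; bus (none); mem=80
  op7 P1: store L3 := 69 → I/M on L3; bus BusRdX; mem=80
  op8 P1: load  L1 → S/S on L1; bus BusRd; mem=90
  op9 P0: load  L3 → S/S on L3; bus BusRd Flush; mem=69
  op10 P1: store L2 := 69 → I/M on L2; bus BusRdX Flush; mem=52
  op11 P1: store L3 := 77 → I/M on L3; bus BusRdX; mem=69
  op12 P1: load  L0 → S/S on L0; bus BusRd; mem=20
  op13 P1: load  L2 → I/M on L2; bus (none); mem=52
  op14 P0: store L3 := 53 → M/I on L3; bus BusRdX Flush; mem=77
  op15 P0: store L0 := 50 → M/I on L0; bus BusRdX; mem=20
  op16 P0: store L1 := 33 → M/I on L1; bus BusRdX; mem=90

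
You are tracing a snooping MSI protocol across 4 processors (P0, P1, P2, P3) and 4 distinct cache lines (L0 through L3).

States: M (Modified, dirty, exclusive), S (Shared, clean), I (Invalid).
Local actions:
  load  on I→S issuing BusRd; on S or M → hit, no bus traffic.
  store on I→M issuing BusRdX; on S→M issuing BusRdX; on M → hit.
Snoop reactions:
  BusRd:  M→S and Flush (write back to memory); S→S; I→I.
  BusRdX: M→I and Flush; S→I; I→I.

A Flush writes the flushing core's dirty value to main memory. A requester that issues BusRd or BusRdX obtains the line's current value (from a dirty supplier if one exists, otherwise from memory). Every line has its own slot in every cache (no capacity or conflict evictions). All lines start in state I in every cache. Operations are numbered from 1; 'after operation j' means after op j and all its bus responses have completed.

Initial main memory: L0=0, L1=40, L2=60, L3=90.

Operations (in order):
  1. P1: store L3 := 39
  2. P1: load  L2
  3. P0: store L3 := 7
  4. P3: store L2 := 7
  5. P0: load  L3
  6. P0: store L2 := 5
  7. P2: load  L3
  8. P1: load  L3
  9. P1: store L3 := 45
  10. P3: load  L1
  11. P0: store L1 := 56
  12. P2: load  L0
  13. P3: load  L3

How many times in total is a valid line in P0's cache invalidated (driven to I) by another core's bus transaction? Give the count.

step 1: P1: store L3 := 39  ⟶  IMII  (L3)  txn=BusRdX  M[L3]=90
step 2: P1: load  L2  ⟶  ISII  (L2)  txn=BusRd  M[L2]=60
step 3: P0: store L3 := 7  ⟶  MIII  (L3)  txn=BusRdX+Flush  M[L3]=39
step 4: P3: store L2 := 7  ⟶  IIIM  (L2)  txn=BusRdX  M[L2]=60
step 5: P0: load  L3  ⟶  MIII  (L3)  txn=∅  M[L3]=39
step 6: P0: store L2 := 5  ⟶  MIII  (L2)  txn=BusRdX+Flush  M[L2]=7
step 7: P2: load  L3  ⟶  SISI  (L3)  txn=BusRd+Flush  M[L3]=7
step 8: P1: load  L3  ⟶  SSSI  (L3)  txn=BusRd  M[L3]=7
step 9: P1: store L3 := 45  ⟶  IMII  (L3)  txn=BusRdX  M[L3]=7
step 10: P3: load  L1  ⟶  IIIS  (L1)  txn=BusRd  M[L1]=40
step 11: P0: store L1 := 56  ⟶  MIII  (L1)  txn=BusRdX  M[L1]=40
step 12: P2: load  L0  ⟶  IISI  (L0)  txn=BusRd  M[L0]=0
step 13: P3: load  L3  ⟶  ISIS  (L3)  txn=BusRd+Flush  M[L3]=45

invalidations = 1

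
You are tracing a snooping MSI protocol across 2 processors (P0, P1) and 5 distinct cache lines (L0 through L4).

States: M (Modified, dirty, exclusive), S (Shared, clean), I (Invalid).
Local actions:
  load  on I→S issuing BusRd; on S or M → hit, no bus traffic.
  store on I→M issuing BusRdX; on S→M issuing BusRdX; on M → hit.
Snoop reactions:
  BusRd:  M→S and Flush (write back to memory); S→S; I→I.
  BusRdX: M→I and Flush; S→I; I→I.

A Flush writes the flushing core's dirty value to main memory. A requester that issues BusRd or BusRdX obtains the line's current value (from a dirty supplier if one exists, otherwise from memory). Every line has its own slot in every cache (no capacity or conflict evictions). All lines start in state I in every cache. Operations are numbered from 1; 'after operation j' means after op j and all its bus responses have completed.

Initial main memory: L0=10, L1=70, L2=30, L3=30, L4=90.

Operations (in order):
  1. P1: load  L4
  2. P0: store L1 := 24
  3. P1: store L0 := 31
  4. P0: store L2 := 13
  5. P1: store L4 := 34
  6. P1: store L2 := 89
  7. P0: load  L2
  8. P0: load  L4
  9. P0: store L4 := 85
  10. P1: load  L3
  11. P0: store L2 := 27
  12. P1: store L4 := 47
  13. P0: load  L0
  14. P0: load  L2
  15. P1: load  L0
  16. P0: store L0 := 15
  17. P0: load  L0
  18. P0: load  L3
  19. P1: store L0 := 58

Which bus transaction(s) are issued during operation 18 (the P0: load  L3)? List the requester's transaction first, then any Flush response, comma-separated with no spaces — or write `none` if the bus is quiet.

bus = BusRd

step 1: P1: load  L4  ⟶  IS  (L4)  txn=BusRd  M[L4]=90
step 2: P0: store L1 := 24  ⟶  MI  (L1)  txn=BusRdX  M[L1]=70
step 3: P1: store L0 := 31  ⟶  IM  (L0)  txn=BusRdX  M[L0]=10
step 4: P0: store L2 := 13  ⟶  MI  (L2)  txn=BusRdX  M[L2]=30
step 5: P1: store L4 := 34  ⟶  IM  (L4)  txn=BusRdX  M[L4]=90
step 6: P1: store L2 := 89  ⟶  IM  (L2)  txn=BusRdX+Flush  M[L2]=13
step 7: P0: load  L2  ⟶  SS  (L2)  txn=BusRd+Flush  M[L2]=89
step 8: P0: load  L4  ⟶  SS  (L4)  txn=BusRd+Flush  M[L4]=34
step 9: P0: store L4 := 85  ⟶  MI  (L4)  txn=BusRdX  M[L4]=34
step 10: P1: load  L3  ⟶  IS  (L3)  txn=BusRd  M[L3]=30
step 11: P0: store L2 := 27  ⟶  MI  (L2)  txn=BusRdX  M[L2]=89
step 12: P1: store L4 := 47  ⟶  IM  (L4)  txn=BusRdX+Flush  M[L4]=85
step 13: P0: load  L0  ⟶  SS  (L0)  txn=BusRd+Flush  M[L0]=31
step 14: P0: load  L2  ⟶  MI  (L2)  txn=∅  M[L2]=89
step 15: P1: load  L0  ⟶  SS  (L0)  txn=∅  M[L0]=31
step 16: P0: store L0 := 15  ⟶  MI  (L0)  txn=BusRdX  M[L0]=31
step 17: P0: load  L0  ⟶  MI  (L0)  txn=∅  M[L0]=31
step 18: P0: load  L3  ⟶  SS  (L3)  txn=BusRd  M[L3]=30
step 19: P1: store L0 := 58  ⟶  IM  (L0)  txn=BusRdX+Flush  M[L0]=15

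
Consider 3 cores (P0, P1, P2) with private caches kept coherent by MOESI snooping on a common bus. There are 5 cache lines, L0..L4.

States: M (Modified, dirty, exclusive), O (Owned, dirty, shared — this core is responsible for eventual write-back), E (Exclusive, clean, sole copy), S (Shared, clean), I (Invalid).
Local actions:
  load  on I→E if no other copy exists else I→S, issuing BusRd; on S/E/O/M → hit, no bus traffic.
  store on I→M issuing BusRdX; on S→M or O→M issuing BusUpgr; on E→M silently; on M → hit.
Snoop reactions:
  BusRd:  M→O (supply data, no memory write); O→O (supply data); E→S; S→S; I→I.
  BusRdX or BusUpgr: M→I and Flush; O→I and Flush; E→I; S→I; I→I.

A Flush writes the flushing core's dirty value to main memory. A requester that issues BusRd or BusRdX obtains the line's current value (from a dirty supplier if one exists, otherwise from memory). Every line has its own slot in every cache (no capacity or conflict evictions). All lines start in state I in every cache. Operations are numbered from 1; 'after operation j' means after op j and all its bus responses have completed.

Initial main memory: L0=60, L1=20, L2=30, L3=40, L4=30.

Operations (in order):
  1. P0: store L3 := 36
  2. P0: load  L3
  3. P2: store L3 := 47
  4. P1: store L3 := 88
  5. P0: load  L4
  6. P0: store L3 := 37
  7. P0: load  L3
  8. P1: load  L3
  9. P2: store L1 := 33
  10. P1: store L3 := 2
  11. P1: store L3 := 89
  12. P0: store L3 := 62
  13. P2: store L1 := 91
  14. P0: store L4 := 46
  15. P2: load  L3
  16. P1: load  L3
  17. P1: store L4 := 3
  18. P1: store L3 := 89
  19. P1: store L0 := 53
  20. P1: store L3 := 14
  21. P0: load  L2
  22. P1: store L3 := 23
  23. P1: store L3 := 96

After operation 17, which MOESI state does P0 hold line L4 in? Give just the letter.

step 1: P0: store L3 := 36  ⟶  MII  (L3)  txn=BusRdX  M[L3]=40
step 2: P0: load  L3  ⟶  MII  (L3)  txn=∅  M[L3]=40
step 3: P2: store L3 := 47  ⟶  IIM  (L3)  txn=BusRdX+Flush  M[L3]=36
step 4: P1: store L3 := 88  ⟶  IMI  (L3)  txn=BusRdX+Flush  M[L3]=47
step 5: P0: load  L4  ⟶  EII  (L4)  txn=BusRd  M[L4]=30
step 6: P0: store L3 := 37  ⟶  MII  (L3)  txn=BusRdX+Flush  M[L3]=88
step 7: P0: load  L3  ⟶  MII  (L3)  txn=∅  M[L3]=88
step 8: P1: load  L3  ⟶  OSI  (L3)  txn=BusRd  M[L3]=88
step 9: P2: store L1 := 33  ⟶  IIM  (L1)  txn=BusRdX  M[L1]=20
step 10: P1: store L3 := 2  ⟶  IMI  (L3)  txn=BusUpgr+Flush  M[L3]=37
step 11: P1: store L3 := 89  ⟶  IMI  (L3)  txn=∅  M[L3]=37
step 12: P0: store L3 := 62  ⟶  MII  (L3)  txn=BusRdX+Flush  M[L3]=89
step 13: P2: store L1 := 91  ⟶  IIM  (L1)  txn=∅  M[L1]=20
step 14: P0: store L4 := 46  ⟶  MII  (L4)  txn=∅  M[L4]=30
step 15: P2: load  L3  ⟶  OIS  (L3)  txn=BusRd  M[L3]=89
step 16: P1: load  L3  ⟶  OSS  (L3)  txn=BusRd  M[L3]=89
step 17: P1: store L4 := 3  ⟶  IMI  (L4)  txn=BusRdX+Flush  M[L4]=46
step 18: P1: store L3 := 89  ⟶  IMI  (L3)  txn=BusUpgr+Flush  M[L3]=62
step 19: P1: store L0 := 53  ⟶  IMI  (L0)  txn=BusRdX  M[L0]=60
step 20: P1: store L3 := 14  ⟶  IMI  (L3)  txn=∅  M[L3]=62
step 21: P0: load  L2  ⟶  EII  (L2)  txn=BusRd  M[L2]=30
step 22: P1: store L3 := 23  ⟶  IMI  (L3)  txn=∅  M[L3]=62
step 23: P1: store L3 := 96  ⟶  IMI  (L3)  txn=∅  M[L3]=62

state = I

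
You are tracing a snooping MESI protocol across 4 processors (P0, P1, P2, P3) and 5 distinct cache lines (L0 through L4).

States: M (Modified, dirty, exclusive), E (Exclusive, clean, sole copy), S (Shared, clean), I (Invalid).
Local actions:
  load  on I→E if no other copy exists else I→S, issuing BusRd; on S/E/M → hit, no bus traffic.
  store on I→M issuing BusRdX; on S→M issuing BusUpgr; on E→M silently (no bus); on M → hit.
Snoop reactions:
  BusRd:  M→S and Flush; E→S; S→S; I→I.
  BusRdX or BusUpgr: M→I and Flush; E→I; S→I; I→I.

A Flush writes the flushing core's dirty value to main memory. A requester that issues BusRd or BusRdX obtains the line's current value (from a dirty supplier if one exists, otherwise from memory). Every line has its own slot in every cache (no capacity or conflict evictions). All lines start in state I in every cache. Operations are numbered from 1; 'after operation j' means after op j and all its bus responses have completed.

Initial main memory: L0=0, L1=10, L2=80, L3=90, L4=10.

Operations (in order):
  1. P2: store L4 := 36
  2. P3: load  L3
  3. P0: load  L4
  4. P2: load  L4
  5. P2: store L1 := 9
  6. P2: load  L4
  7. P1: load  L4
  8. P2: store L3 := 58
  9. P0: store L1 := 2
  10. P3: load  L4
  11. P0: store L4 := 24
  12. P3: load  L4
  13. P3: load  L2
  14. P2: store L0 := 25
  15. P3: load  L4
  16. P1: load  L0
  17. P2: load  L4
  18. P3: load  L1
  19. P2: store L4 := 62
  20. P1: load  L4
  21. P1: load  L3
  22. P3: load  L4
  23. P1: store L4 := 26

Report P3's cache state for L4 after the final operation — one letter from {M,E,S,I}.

state = I

[1] P2: store L4 := 36 | P0:I, P1:I, P2:M(36), P3:I | bus: BusRdX
[2] P3: load  L3 | P0:I, P1:I, P2:I, P3:E(90) | bus: BusRd
[3] P0: load  L4 | P0:S(36), P1:I, P2:S(36), P3:I | bus: BusRd,Flush
[4] P2: load  L4 | P0:S(36), P1:I, P2:S(36), P3:I | bus: none
[5] P2: store L1 := 9 | P0:I, P1:I, P2:M(9), P3:I | bus: BusRdX
[6] P2: load  L4 | P0:S(36), P1:I, P2:S(36), P3:I | bus: none
[7] P1: load  L4 | P0:S(36), P1:S(36), P2:S(36), P3:I | bus: BusRd
[8] P2: store L3 := 58 | P0:I, P1:I, P2:M(58), P3:I | bus: BusRdX
[9] P0: store L1 := 2 | P0:M(2), P1:I, P2:I, P3:I | bus: BusRdX,Flush
[10] P3: load  L4 | P0:S(36), P1:S(36), P2:S(36), P3:S(36) | bus: BusRd
[11] P0: store L4 := 24 | P0:M(24), P1:I, P2:I, P3:I | bus: BusUpgr
[12] P3: load  L4 | P0:S(24), P1:I, P2:I, P3:S(24) | bus: BusRd,Flush
[13] P3: load  L2 | P0:I, P1:I, P2:I, P3:E(80) | bus: BusRd
[14] P2: store L0 := 25 | P0:I, P1:I, P2:M(25), P3:I | bus: BusRdX
[15] P3: load  L4 | P0:S(24), P1:I, P2:I, P3:S(24) | bus: none
[16] P1: load  L0 | P0:I, P1:S(25), P2:S(25), P3:I | bus: BusRd,Flush
[17] P2: load  L4 | P0:S(24), P1:I, P2:S(24), P3:S(24) | bus: BusRd
[18] P3: load  L1 | P0:S(2), P1:I, P2:I, P3:S(2) | bus: BusRd,Flush
[19] P2: store L4 := 62 | P0:I, P1:I, P2:M(62), P3:I | bus: BusUpgr
[20] P1: load  L4 | P0:I, P1:S(62), P2:S(62), P3:I | bus: BusRd,Flush
[21] P1: load  L3 | P0:I, P1:S(58), P2:S(58), P3:I | bus: BusRd,Flush
[22] P3: load  L4 | P0:I, P1:S(62), P2:S(62), P3:S(62) | bus: BusRd
[23] P1: store L4 := 26 | P0:I, P1:M(26), P2:I, P3:I | bus: BusUpgr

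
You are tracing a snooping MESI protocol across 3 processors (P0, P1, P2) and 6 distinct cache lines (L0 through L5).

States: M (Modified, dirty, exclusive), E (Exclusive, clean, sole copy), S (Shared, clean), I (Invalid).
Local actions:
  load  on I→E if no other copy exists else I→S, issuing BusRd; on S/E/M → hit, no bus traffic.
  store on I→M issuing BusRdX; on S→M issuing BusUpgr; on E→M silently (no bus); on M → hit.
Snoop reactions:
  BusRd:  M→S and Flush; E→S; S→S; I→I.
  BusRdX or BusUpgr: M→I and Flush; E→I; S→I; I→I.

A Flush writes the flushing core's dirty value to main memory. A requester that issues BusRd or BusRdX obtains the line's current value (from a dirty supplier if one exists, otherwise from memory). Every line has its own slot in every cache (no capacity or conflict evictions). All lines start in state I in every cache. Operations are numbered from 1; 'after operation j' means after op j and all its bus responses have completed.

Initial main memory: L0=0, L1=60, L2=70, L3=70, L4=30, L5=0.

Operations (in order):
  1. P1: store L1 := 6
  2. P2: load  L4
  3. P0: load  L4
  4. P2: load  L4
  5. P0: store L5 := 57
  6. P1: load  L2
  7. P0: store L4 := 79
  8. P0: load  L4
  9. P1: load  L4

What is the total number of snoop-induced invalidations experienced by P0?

  op1 P1: store L1 := 6 → I/M/I on L1; bus BusRdX; mem=60
  op2 P2: load  L4 → I/I/E on L4; bus BusRd; mem=30
  op3 P0: load  L4 → S/I/S on L4; bus BusRd; mem=30
  op4 P2: load  L4 → S/I/S on L4; bus (none); mem=30
  op5 P0: store L5 := 57 → M/I/I on L5; bus BusRdX; mem=0
  op6 P1: load  L2 → I/E/I on L2; bus BusRd; mem=70
  op7 P0: store L4 := 79 → M/I/I on L4; bus BusUpgr; mem=30
  op8 P0: load  L4 → M/I/I on L4; bus (none); mem=30
  op9 P1: load  L4 → S/S/I on L4; bus BusRd Flush; mem=79

invalidations = 0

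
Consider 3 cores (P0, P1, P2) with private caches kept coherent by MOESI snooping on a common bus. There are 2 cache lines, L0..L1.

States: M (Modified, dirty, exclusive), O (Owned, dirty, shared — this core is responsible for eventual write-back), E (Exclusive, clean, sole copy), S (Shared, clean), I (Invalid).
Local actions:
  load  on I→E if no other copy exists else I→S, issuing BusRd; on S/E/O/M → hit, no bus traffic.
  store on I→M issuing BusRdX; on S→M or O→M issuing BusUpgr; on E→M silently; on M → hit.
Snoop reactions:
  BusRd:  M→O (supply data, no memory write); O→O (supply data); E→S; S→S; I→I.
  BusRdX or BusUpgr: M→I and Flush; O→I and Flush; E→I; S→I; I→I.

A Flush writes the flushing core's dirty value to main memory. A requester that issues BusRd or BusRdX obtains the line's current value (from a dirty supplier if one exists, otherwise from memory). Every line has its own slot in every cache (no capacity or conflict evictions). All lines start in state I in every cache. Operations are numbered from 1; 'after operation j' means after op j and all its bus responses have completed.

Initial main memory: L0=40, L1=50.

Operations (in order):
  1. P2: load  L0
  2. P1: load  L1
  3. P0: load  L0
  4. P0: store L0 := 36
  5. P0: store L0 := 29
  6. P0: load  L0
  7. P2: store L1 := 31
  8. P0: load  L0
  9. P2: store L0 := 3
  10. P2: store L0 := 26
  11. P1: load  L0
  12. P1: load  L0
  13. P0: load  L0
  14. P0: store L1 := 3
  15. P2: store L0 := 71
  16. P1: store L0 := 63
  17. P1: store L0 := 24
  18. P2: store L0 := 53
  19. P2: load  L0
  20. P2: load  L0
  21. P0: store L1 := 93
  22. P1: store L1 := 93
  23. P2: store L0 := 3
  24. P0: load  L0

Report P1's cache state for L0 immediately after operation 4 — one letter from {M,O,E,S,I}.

state = I

step 1: P2: load  L0  ⟶  IIE  (L0)  txn=BusRd  M[L0]=40
step 2: P1: load  L1  ⟶  IEI  (L1)  txn=BusRd  M[L1]=50
step 3: P0: load  L0  ⟶  SIS  (L0)  txn=BusRd  M[L0]=40
step 4: P0: store L0 := 36  ⟶  MII  (L0)  txn=BusUpgr  M[L0]=40
step 5: P0: store L0 := 29  ⟶  MII  (L0)  txn=∅  M[L0]=40
step 6: P0: load  L0  ⟶  MII  (L0)  txn=∅  M[L0]=40
step 7: P2: store L1 := 31  ⟶  IIM  (L1)  txn=BusRdX  M[L1]=50
step 8: P0: load  L0  ⟶  MII  (L0)  txn=∅  M[L0]=40
step 9: P2: store L0 := 3  ⟶  IIM  (L0)  txn=BusRdX+Flush  M[L0]=29
step 10: P2: store L0 := 26  ⟶  IIM  (L0)  txn=∅  M[L0]=29
step 11: P1: load  L0  ⟶  ISO  (L0)  txn=BusRd  M[L0]=29
step 12: P1: load  L0  ⟶  ISO  (L0)  txn=∅  M[L0]=29
step 13: P0: load  L0  ⟶  SSO  (L0)  txn=BusRd  M[L0]=29
step 14: P0: store L1 := 3  ⟶  MII  (L1)  txn=BusRdX+Flush  M[L1]=31
step 15: P2: store L0 := 71  ⟶  IIM  (L0)  txn=BusUpgr  M[L0]=29
step 16: P1: store L0 := 63  ⟶  IMI  (L0)  txn=BusRdX+Flush  M[L0]=71
step 17: P1: store L0 := 24  ⟶  IMI  (L0)  txn=∅  M[L0]=71
step 18: P2: store L0 := 53  ⟶  IIM  (L0)  txn=BusRdX+Flush  M[L0]=24
step 19: P2: load  L0  ⟶  IIM  (L0)  txn=∅  M[L0]=24
step 20: P2: load  L0  ⟶  IIM  (L0)  txn=∅  M[L0]=24
step 21: P0: store L1 := 93  ⟶  MII  (L1)  txn=∅  M[L1]=31
step 22: P1: store L1 := 93  ⟶  IMI  (L1)  txn=BusRdX+Flush  M[L1]=93
step 23: P2: store L0 := 3  ⟶  IIM  (L0)  txn=∅  M[L0]=24
step 24: P0: load  L0  ⟶  SIO  (L0)  txn=BusRd  M[L0]=24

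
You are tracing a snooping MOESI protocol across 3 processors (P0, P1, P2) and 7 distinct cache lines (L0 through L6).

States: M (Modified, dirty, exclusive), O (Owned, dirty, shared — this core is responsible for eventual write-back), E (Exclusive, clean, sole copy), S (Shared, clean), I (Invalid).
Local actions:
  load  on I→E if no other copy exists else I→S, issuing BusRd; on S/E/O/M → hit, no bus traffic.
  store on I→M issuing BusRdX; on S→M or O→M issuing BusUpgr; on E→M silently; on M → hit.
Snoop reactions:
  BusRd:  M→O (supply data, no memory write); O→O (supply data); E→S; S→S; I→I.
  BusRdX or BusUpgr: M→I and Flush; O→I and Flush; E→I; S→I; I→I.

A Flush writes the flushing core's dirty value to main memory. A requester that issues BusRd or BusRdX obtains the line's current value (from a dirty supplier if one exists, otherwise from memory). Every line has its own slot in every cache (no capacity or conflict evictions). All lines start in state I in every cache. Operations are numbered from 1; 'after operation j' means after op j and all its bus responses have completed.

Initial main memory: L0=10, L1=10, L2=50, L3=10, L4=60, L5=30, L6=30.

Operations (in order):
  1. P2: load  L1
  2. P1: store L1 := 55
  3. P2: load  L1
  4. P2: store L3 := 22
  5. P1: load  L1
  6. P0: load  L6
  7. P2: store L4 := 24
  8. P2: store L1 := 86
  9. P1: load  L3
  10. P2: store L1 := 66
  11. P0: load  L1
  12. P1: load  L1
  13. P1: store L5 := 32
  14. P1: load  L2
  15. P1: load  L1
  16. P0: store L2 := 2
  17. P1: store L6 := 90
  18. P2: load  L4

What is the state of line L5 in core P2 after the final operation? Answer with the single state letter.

state = I

  op1 P2: load  L1 → I/I/E on L1; bus BusRd; mem=10
  op2 P1: store L1 := 55 → I/M/I on L1; bus BusRdX; mem=10
  op3 P2: load  L1 → I/O/S on L1; bus BusRd; mem=10
  op4 P2: store L3 := 22 → I/I/M on L3; bus BusRdX; mem=10
  op5 P1: load  L1 → I/O/S on L1; bus (none); mem=10
  op6 P0: load  L6 → E/I/I on L6; bus BusRd; mem=30
  op7 P2: store L4 := 24 → I/I/M on L4; bus BusRdX; mem=60
  op8 P2: store L1 := 86 → I/I/M on L1; bus BusUpgr Flush; mem=55
  op9 P1: load  L3 → I/S/O on L3; bus BusRd; mem=10
  op10 P2: store L1 := 66 → I/I/M on L1; bus (none); mem=55
  op11 P0: load  L1 → S/I/O on L1; bus BusRd; mem=55
  op12 P1: load  L1 → S/S/O on L1; bus BusRd; mem=55
  op13 P1: store L5 := 32 → I/M/I on L5; bus BusRdX; mem=30
  op14 P1: load  L2 → I/E/I on L2; bus BusRd; mem=50
  op15 P1: load  L1 → S/S/O on L1; bus (none); mem=55
  op16 P0: store L2 := 2 → M/I/I on L2; bus BusRdX; mem=50
  op17 P1: store L6 := 90 → I/M/I on L6; bus BusRdX; mem=30
  op18 P2: load  L4 → I/I/M on L4; bus (none); mem=60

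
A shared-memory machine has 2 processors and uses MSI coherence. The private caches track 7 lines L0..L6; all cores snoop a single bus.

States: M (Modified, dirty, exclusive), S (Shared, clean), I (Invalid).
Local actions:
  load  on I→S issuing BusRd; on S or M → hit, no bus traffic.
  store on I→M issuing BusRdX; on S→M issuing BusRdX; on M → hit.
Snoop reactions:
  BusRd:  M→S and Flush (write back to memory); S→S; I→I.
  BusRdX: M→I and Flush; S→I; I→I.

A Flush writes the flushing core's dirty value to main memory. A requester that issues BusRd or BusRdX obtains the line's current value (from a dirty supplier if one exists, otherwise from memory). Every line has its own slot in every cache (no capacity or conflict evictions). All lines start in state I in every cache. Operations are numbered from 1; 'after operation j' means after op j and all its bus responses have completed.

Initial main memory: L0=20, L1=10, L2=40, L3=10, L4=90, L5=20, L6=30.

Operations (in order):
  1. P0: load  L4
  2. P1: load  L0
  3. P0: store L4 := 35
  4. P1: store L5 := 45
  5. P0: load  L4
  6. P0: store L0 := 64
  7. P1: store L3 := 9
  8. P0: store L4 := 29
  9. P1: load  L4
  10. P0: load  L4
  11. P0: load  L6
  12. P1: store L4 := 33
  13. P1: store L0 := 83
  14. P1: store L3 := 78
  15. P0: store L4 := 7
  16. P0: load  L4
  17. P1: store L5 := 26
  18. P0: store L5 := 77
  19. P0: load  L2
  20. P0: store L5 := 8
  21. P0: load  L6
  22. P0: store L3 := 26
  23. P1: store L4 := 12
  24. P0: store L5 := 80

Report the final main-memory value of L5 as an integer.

memory[L5] = 26

  op1 P0: load  L4 → S/I on L4; bus BusRd; mem=90
  op2 P1: load  L0 → I/S on L0; bus BusRd; mem=20
  op3 P0: store L4 := 35 → M/I on L4; bus BusRdX; mem=90
  op4 P1: store L5 := 45 → I/M on L5; bus BusRdX; mem=20
  op5 P0: load  L4 → M/I on L4; bus (none); mem=90
  op6 P0: store L0 := 64 → M/I on L0; bus BusRdX; mem=20
  op7 P1: store L3 := 9 → I/M on L3; bus BusRdX; mem=10
  op8 P0: store L4 := 29 → M/I on L4; bus (none); mem=90
  op9 P1: load  L4 → S/S on L4; bus BusRd Flush; mem=29
  op10 P0: load  L4 → S/S on L4; bus (none); mem=29
  op11 P0: load  L6 → S/I on L6; bus BusRd; mem=30
  op12 P1: store L4 := 33 → I/M on L4; bus BusRdX; mem=29
  op13 P1: store L0 := 83 → I/M on L0; bus BusRdX Flush; mem=64
  op14 P1: store L3 := 78 → I/M on L3; bus (none); mem=10
  op15 P0: store L4 := 7 → M/I on L4; bus BusRdX Flush; mem=33
  op16 P0: load  L4 → M/I on L4; bus (none); mem=33
  op17 P1: store L5 := 26 → I/M on L5; bus (none); mem=20
  op18 P0: store L5 := 77 → M/I on L5; bus BusRdX Flush; mem=26
  op19 P0: load  L2 → S/I on L2; bus BusRd; mem=40
  op20 P0: store L5 := 8 → M/I on L5; bus (none); mem=26
  op21 P0: load  L6 → S/I on L6; bus (none); mem=30
  op22 P0: store L3 := 26 → M/I on L3; bus BusRdX Flush; mem=78
  op23 P1: store L4 := 12 → I/M on L4; bus BusRdX Flush; mem=7
  op24 P0: store L5 := 80 → M/I on L5; bus (none); mem=26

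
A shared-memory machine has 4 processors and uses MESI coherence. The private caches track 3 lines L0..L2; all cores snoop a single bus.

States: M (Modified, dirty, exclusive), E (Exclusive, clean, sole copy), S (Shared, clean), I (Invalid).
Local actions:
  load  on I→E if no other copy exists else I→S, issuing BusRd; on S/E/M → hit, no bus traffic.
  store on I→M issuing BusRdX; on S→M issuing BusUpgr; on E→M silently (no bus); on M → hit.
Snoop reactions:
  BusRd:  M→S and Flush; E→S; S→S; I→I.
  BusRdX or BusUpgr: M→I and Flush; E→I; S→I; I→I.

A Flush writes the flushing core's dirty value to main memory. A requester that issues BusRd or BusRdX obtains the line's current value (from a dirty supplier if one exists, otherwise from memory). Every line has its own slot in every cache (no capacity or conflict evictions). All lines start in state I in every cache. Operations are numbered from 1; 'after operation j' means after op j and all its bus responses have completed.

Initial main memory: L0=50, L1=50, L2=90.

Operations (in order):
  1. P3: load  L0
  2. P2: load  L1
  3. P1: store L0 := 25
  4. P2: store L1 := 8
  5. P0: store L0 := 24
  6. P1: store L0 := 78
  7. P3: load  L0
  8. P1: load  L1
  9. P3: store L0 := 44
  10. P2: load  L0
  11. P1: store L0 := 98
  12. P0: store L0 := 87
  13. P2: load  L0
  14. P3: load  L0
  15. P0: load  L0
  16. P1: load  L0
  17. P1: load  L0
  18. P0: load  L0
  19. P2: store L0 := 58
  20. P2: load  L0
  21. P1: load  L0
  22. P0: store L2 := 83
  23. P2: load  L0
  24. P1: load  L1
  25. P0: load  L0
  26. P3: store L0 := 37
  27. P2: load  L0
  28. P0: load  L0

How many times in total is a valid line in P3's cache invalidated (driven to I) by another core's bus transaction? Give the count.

invalidations = 3

1. P3: load  L0  bus=[BusRd]  L0: P0=I P1=I P2=I P3=E  mem[L0]=50
2. P2: load  L1  bus=[BusRd]  L1: P0=I P1=I P2=E P3=I  mem[L1]=50
3. P1: store L0 := 25  bus=[BusRdX]  L0: P0=I P1=M P2=I P3=I  mem[L0]=50
4. P2: store L1 := 8  bus=[-]  L1: P0=I P1=I P2=M P3=I  mem[L1]=50
5. P0: store L0 := 24  bus=[BusRdX,Flush]  L0: P0=M P1=I P2=I P3=I  mem[L0]=25
6. P1: store L0 := 78  bus=[BusRdX,Flush]  L0: P0=I P1=M P2=I P3=I  mem[L0]=24
7. P3: load  L0  bus=[BusRd,Flush]  L0: P0=I P1=S P2=I P3=S  mem[L0]=78
8. P1: load  L1  bus=[BusRd,Flush]  L1: P0=I P1=S P2=S P3=I  mem[L1]=8
9. P3: store L0 := 44  bus=[BusUpgr]  L0: P0=I P1=I P2=I P3=M  mem[L0]=78
10. P2: load  L0  bus=[BusRd,Flush]  L0: P0=I P1=I P2=S P3=S  mem[L0]=44
11. P1: store L0 := 98  bus=[BusRdX]  L0: P0=I P1=M P2=I P3=I  mem[L0]=44
12. P0: store L0 := 87  bus=[BusRdX,Flush]  L0: P0=M P1=I P2=I P3=I  mem[L0]=98
13. P2: load  L0  bus=[BusRd,Flush]  L0: P0=S P1=I P2=S P3=I  mem[L0]=87
14. P3: load  L0  bus=[BusRd]  L0: P0=S P1=I P2=S P3=S  mem[L0]=87
15. P0: load  L0  bus=[-]  L0: P0=S P1=I P2=S P3=S  mem[L0]=87
16. P1: load  L0  bus=[BusRd]  L0: P0=S P1=S P2=S P3=S  mem[L0]=87
17. P1: load  L0  bus=[-]  L0: P0=S P1=S P2=S P3=S  mem[L0]=87
18. P0: load  L0  bus=[-]  L0: P0=S P1=S P2=S P3=S  mem[L0]=87
19. P2: store L0 := 58  bus=[BusUpgr]  L0: P0=I P1=I P2=M P3=I  mem[L0]=87
20. P2: load  L0  bus=[-]  L0: P0=I P1=I P2=M P3=I  mem[L0]=87
21. P1: load  L0  bus=[BusRd,Flush]  L0: P0=I P1=S P2=S P3=I  mem[L0]=58
22. P0: store L2 := 83  bus=[BusRdX]  L2: P0=M P1=I P2=I P3=I  mem[L2]=90
23. P2: load  L0  bus=[-]  L0: P0=I P1=S P2=S P3=I  mem[L0]=58
24. P1: load  L1  bus=[-]  L1: P0=I P1=S P2=S P3=I  mem[L1]=8
25. P0: load  L0  bus=[BusRd]  L0: P0=S P1=S P2=S P3=I  mem[L0]=58
26. P3: store L0 := 37  bus=[BusRdX]  L0: P0=I P1=I P2=I P3=M  mem[L0]=58
27. P2: load  L0  bus=[BusRd,Flush]  L0: P0=I P1=I P2=S P3=S  mem[L0]=37
28. P0: load  L0  bus=[BusRd]  L0: P0=S P1=I P2=S P3=S  mem[L0]=37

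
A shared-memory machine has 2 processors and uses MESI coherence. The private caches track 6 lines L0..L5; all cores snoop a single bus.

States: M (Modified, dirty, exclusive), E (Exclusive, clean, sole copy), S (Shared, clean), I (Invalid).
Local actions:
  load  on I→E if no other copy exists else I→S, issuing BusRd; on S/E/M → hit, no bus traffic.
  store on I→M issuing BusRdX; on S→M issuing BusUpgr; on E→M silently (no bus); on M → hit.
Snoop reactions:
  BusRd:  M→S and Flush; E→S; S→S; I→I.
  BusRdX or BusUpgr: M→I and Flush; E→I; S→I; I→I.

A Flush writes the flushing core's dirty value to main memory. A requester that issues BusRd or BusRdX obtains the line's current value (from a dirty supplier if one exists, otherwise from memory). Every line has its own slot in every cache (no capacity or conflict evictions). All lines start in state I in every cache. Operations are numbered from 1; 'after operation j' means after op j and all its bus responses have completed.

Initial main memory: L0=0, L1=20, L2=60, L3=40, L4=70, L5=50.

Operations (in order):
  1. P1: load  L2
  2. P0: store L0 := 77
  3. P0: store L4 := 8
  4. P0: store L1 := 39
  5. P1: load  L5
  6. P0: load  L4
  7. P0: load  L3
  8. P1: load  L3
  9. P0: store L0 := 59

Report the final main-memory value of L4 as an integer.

memory[L4] = 70

step 1: P1: load  L2  ⟶  IE  (L2)  txn=BusRd  M[L2]=60
step 2: P0: store L0 := 77  ⟶  MI  (L0)  txn=BusRdX  M[L0]=0
step 3: P0: store L4 := 8  ⟶  MI  (L4)  txn=BusRdX  M[L4]=70
step 4: P0: store L1 := 39  ⟶  MI  (L1)  txn=BusRdX  M[L1]=20
step 5: P1: load  L5  ⟶  IE  (L5)  txn=BusRd  M[L5]=50
step 6: P0: load  L4  ⟶  MI  (L4)  txn=∅  M[L4]=70
step 7: P0: load  L3  ⟶  EI  (L3)  txn=BusRd  M[L3]=40
step 8: P1: load  L3  ⟶  SS  (L3)  txn=BusRd  M[L3]=40
step 9: P0: store L0 := 59  ⟶  MI  (L0)  txn=∅  M[L0]=0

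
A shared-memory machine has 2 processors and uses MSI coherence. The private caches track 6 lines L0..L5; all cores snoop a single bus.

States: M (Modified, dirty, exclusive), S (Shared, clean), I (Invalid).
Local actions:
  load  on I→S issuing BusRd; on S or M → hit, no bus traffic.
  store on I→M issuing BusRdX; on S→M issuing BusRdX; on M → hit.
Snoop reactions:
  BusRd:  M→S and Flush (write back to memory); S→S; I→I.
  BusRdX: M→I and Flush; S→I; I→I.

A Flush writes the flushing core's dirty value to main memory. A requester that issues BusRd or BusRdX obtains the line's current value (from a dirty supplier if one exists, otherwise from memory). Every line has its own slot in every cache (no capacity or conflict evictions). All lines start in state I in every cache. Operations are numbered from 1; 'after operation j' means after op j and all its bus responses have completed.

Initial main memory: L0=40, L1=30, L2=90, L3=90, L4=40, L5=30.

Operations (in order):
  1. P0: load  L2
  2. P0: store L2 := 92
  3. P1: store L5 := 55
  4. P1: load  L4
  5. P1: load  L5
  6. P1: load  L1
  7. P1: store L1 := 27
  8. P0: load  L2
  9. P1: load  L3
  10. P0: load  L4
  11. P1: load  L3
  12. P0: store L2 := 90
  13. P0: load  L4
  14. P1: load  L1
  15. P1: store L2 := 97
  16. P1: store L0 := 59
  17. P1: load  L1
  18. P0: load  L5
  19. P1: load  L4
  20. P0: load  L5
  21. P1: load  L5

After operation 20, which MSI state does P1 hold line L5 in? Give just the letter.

step 1: P0: load  L2  ⟶  SI  (L2)  txn=BusRd  M[L2]=90
step 2: P0: store L2 := 92  ⟶  MI  (L2)  txn=BusRdX  M[L2]=90
step 3: P1: store L5 := 55  ⟶  IM  (L5)  txn=BusRdX  M[L5]=30
step 4: P1: load  L4  ⟶  IS  (L4)  txn=BusRd  M[L4]=40
step 5: P1: load  L5  ⟶  IM  (L5)  txn=∅  M[L5]=30
step 6: P1: load  L1  ⟶  IS  (L1)  txn=BusRd  M[L1]=30
step 7: P1: store L1 := 27  ⟶  IM  (L1)  txn=BusRdX  M[L1]=30
step 8: P0: load  L2  ⟶  MI  (L2)  txn=∅  M[L2]=90
step 9: P1: load  L3  ⟶  IS  (L3)  txn=BusRd  M[L3]=90
step 10: P0: load  L4  ⟶  SS  (L4)  txn=BusRd  M[L4]=40
step 11: P1: load  L3  ⟶  IS  (L3)  txn=∅  M[L3]=90
step 12: P0: store L2 := 90  ⟶  MI  (L2)  txn=∅  M[L2]=90
step 13: P0: load  L4  ⟶  SS  (L4)  txn=∅  M[L4]=40
step 14: P1: load  L1  ⟶  IM  (L1)  txn=∅  M[L1]=30
step 15: P1: store L2 := 97  ⟶  IM  (L2)  txn=BusRdX+Flush  M[L2]=90
step 16: P1: store L0 := 59  ⟶  IM  (L0)  txn=BusRdX  M[L0]=40
step 17: P1: load  L1  ⟶  IM  (L1)  txn=∅  M[L1]=30
step 18: P0: load  L5  ⟶  SS  (L5)  txn=BusRd+Flush  M[L5]=55
step 19: P1: load  L4  ⟶  SS  (L4)  txn=∅  M[L4]=40
step 20: P0: load  L5  ⟶  SS  (L5)  txn=∅  M[L5]=55
step 21: P1: load  L5  ⟶  SS  (L5)  txn=∅  M[L5]=55

state = S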